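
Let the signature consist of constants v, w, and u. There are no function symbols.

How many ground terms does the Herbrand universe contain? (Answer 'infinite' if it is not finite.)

3

There are no function symbols, so every ground term is one of the 3 constants.
The Herbrand universe is {v, w, u}, which is finite with 3 elements.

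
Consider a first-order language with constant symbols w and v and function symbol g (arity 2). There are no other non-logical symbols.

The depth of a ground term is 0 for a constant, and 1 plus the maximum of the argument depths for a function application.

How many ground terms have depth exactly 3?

Write N_k for the number of ground terms of depth ≤ k. A term of depth ≤ k is either a constant or a function symbol applied to arguments of depth ≤ k−1, so N_k = 2 + N_{k-1}^2.
N_0 = 2
N_1 = 2 + 2^2 = 6
N_2 = 2 + 6^2 = 38
N_3 = 2 + 38^2 = 1446
Terms of depth exactly 3: N_3 − N_2 = 1446 − 38 = 1408.

1408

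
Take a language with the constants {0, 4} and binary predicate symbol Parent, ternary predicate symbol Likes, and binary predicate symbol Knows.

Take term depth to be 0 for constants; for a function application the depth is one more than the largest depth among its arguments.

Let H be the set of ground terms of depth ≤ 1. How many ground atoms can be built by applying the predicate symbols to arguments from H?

First count ground terms of depth ≤ 1.
With no function symbols every ground term is a constant, so there are exactly 2 ground terms at every depth bound.
N_0 = 2
N_1 = 2
Explicitly: 0, 4.
So |H| = 2.
For each predicate symbol, the number of ground atoms is |H| raised to its arity; summing:
  Parent: 2^2 = 4;  Likes: 2^3 = 8;  Knows: 2^2 = 4
Total ground atoms: 4 + 8 + 4 = 16.

16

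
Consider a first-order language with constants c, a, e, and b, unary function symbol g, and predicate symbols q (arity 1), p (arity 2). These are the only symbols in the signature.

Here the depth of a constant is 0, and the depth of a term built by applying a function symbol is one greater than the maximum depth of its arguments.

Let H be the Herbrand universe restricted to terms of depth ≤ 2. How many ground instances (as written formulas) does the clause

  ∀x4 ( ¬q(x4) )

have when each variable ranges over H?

Ground terms of depth ≤ 2:
  Count level by level. With function symbols g/1, the terms of depth ≤ k are the 4 constants together with each function applied to depth-≤(k−1) tuples, so N_k = 4 + N_{k-1}.
  N_0 = 4
  N_1 = 4 + 4 = 8
  N_2 = 4 + 8 = 12
So there are 12 ground terms available for substitution.
The body mentions the single quantified variable x4; since ground terms form a free algebra, no two substitutions collapse to the same formula.
Number of ground instances = 12.

12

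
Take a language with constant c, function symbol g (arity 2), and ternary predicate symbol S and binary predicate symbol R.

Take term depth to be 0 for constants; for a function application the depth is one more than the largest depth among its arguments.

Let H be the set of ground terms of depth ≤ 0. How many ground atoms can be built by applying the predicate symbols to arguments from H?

First count ground terms of depth ≤ 0.
If N_k denotes the number of depth-≤k ground terms, the 1 constant gives N_0 = 1, and each function symbol of arity r contributes N_{k-1}^r new terms at level k: N_k = 1 + N_{k-1}^2.
N_0 = 1
Explicitly: c.
So |H| = 1.
A ground atom is a predicate applied to a tuple of terms from H, so the count is the sum over predicates of |H|^arity:
  S: 1^3 = 1;  R: 1^2 = 1
Total ground atoms: 1 + 1 = 2.

2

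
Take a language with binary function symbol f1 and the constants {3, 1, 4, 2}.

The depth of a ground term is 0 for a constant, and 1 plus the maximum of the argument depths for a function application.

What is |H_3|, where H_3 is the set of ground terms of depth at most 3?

Count level by level. With function symbols f1/2, the terms of depth ≤ k are the 4 constants together with each function applied to depth-≤(k−1) tuples, so N_k = 4 + N_{k-1}^2.
N_0 = 4
N_1 = 4 + 4^2 = 20
N_2 = 4 + 20^2 = 404
N_3 = 4 + 404^2 = 163220

163220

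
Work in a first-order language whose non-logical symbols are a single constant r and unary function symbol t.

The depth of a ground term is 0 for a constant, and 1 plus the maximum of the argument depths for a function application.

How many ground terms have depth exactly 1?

Let N_k = |{terms of depth ≤ k}|. Then N_0 = 1 and N_k = 1 + N_{k-1} for k ≥ 1 (one summand per function symbol, arity giving the exponent).
N_0 = 1
N_1 = 1 + 1 = 2
Terms of depth exactly 1: N_1 − N_0 = 2 − 1 = 1.

1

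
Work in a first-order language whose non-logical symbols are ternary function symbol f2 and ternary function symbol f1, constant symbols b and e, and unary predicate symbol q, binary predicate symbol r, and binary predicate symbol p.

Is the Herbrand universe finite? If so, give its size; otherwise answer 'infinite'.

The signature has at least one function symbol (f2, arity 3) and at least one constant (b).
Iterating f2 gives infinitely many distinct ground terms: b, f2(b, b, b), f2(f2(b, b, b), f2(b, b, b), f2(b, b, b)), ...
So the Herbrand universe is infinite.

infinite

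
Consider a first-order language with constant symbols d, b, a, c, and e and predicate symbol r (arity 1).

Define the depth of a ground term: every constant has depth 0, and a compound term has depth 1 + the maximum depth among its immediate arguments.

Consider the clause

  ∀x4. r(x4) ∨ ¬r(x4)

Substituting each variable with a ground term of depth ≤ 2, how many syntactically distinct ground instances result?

5

Ground terms of depth ≤ 2:
  With no function symbols every ground term is a constant, so there are exactly 5 ground terms at every depth bound.
  N_0 = 5
  N_1 = 5
  N_2 = 5
  Explicitly: d, b, a, c, e.
So there are 5 ground terms available for substitution.
There is 1 variable to instantiate (x4),  occurring in at least one literal, so different choices give different ground instances.
Number of ground instances = 5.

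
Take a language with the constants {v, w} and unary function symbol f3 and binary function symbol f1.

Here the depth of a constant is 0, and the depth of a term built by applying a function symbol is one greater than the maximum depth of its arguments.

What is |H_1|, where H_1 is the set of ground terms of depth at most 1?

8

Count level by level. With function symbols f3/1, f1/2, the terms of depth ≤ k are the 2 constants together with each function applied to depth-≤(k−1) tuples, so N_k = 2 + N_{k-1} + N_{k-1}^2.
N_0 = 2
N_1 = 2 + 2 + 2^2 = 8
Explicitly: v, w, f3(v), f3(w), f1(v, v), f1(v, w), f1(w, v), f1(w, w).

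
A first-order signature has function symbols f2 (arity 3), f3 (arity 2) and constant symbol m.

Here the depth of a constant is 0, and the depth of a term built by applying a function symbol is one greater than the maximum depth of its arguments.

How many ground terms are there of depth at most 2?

Let N_k = |{terms of depth ≤ k}|. Then N_0 = 1 and N_k = 1 + N_{k-1}^3 + N_{k-1}^2 for k ≥ 1 (one summand per function symbol, arity giving the exponent).
N_0 = 1
N_1 = 1 + 1^3 + 1^2 = 3
N_2 = 1 + 3^3 + 3^2 = 37

37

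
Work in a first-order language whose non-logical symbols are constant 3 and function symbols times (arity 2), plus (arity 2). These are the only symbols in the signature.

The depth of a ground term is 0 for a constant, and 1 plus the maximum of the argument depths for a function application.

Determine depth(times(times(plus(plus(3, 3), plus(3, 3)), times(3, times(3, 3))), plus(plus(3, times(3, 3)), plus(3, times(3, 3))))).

4

depth(plus(3, 3)) = 1 + max(0, 0) = 1
depth(plus(plus(3, 3), plus(3, 3))) = 1 + max(1, 1) = 2
depth(times(3, 3)) = 1 + max(0, 0) = 1
depth(times(3, times(3, 3))) = 1 + max(0, 1) = 2
depth(times(plus(plus(3, 3), plus(3, 3)), times(3, times(3, 3)))) = 1 + max(2, 2) = 3
depth(plus(3, times(3, 3))) = 1 + max(0, 1) = 2
depth(plus(plus(3, times(3, 3)), plus(3, times(3, 3)))) = 1 + max(2, 2) = 3
depth(times(times(plus(plus(3, 3), plus(3, 3)), times(3, times(3, 3))), plus(plus(3, times(3, 3)), plus(3, times(3, 3))))) = 1 + max(3, 3) = 4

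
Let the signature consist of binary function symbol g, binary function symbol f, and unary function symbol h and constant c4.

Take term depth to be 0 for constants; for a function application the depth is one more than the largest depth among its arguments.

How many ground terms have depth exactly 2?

33

If N_k denotes the number of depth-≤k ground terms, the 1 constant gives N_0 = 1, and each function symbol of arity r contributes N_{k-1}^r new terms at level k: N_k = 1 + N_{k-1}^2 + N_{k-1}^2 + N_{k-1}.
N_0 = 1
N_1 = 1 + 1^2 + 1^2 + 1 = 4
N_2 = 1 + 4^2 + 4^2 + 4 = 37
Terms of depth exactly 2: N_2 − N_1 = 37 − 4 = 33.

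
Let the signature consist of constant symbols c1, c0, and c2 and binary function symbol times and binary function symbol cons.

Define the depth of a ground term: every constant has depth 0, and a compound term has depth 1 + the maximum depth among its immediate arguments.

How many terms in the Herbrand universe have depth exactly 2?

864

Let N_k = |{terms of depth ≤ k}|. Then N_0 = 3 and N_k = 3 + N_{k-1}^2 + N_{k-1}^2 for k ≥ 1 (one summand per function symbol, arity giving the exponent).
N_0 = 3
N_1 = 3 + 3^2 + 3^2 = 21
N_2 = 3 + 21^2 + 21^2 = 885
Terms of depth exactly 2: N_2 − N_1 = 885 − 21 = 864.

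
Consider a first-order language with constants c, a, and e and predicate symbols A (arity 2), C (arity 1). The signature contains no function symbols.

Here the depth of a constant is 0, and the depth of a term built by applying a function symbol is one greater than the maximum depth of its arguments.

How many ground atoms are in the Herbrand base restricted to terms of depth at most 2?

First count ground terms of depth ≤ 2.
With no function symbols every ground term is a constant, so there are exactly 3 ground terms at every depth bound.
N_0 = 3
N_1 = 3
N_2 = 3
So |H| = 3.
For each predicate symbol, the number of ground atoms is |H| raised to its arity; summing:
  A: 3^2 = 9;  C: 3
Total ground atoms: 9 + 3 = 12.

12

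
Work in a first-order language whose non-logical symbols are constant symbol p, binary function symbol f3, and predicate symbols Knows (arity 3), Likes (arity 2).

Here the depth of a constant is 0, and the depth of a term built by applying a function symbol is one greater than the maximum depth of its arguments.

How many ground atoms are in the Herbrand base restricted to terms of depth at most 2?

150

First count ground terms of depth ≤ 2.
Count level by level. With function symbols f3/2, the terms of depth ≤ k are the 1 constant together with each function applied to depth-≤(k−1) tuples, so N_k = 1 + N_{k-1}^2.
N_0 = 1
N_1 = 1 + 1^2 = 2
N_2 = 1 + 2^2 = 5
Explicitly: p, f3(p, p), f3(p, f3(p, p)), f3(f3(p, p), p), f3(f3(p, p), f3(p, p)).
So |H| = 5.
For each predicate symbol, the number of ground atoms is |H| raised to its arity; summing:
  Knows: 5^3 = 125;  Likes: 5^2 = 25
Total ground atoms: 125 + 25 = 150.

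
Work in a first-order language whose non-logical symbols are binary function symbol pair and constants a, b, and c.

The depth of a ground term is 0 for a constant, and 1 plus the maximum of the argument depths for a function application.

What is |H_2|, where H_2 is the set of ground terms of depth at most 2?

147

Write N_k for the number of ground terms of depth ≤ k. A term of depth ≤ k is either a constant or a function symbol applied to arguments of depth ≤ k−1, so N_k = 3 + N_{k-1}^2.
N_0 = 3
N_1 = 3 + 3^2 = 12
N_2 = 3 + 12^2 = 147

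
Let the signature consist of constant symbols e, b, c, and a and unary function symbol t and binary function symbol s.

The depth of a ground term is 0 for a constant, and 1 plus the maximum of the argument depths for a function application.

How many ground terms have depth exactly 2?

580

Let N_k count ground terms of depth at most k. Each non-constant term of depth ≤ k is some function symbol applied to depth-≤(k−1) arguments, giving N_k = 4 + N_{k-1} + N_{k-1}^2.
N_0 = 4
N_1 = 4 + 4 + 4^2 = 24
N_2 = 4 + 24 + 24^2 = 604
Terms of depth exactly 2: N_2 − N_1 = 604 − 24 = 580.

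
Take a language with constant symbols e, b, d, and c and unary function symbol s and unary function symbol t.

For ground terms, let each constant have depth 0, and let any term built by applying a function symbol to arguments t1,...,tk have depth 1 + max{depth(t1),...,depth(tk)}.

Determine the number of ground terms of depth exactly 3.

Let N_k count ground terms of depth at most k. Each non-constant term of depth ≤ k is some function symbol applied to depth-≤(k−1) arguments, giving N_k = 4 + N_{k-1} + N_{k-1}.
N_0 = 4
N_1 = 4 + 4 + 4 = 12
N_2 = 4 + 12 + 12 = 28
N_3 = 4 + 28 + 28 = 60
Terms of depth exactly 3: N_3 − N_2 = 60 − 28 = 32.

32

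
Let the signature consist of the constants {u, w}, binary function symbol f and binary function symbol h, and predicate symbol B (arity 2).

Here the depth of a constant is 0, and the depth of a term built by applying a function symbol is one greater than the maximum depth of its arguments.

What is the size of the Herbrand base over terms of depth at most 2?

First count ground terms of depth ≤ 2.
Write N_k for the number of ground terms of depth ≤ k. A term of depth ≤ k is either a constant or a function symbol applied to arguments of depth ≤ k−1, so N_k = 2 + N_{k-1}^2 + N_{k-1}^2.
N_0 = 2
N_1 = 2 + 2^2 + 2^2 = 10
N_2 = 2 + 10^2 + 10^2 = 202
So |H| = 202.
Ground atoms are formed by filling each argument slot of a predicate with a term from H, so an r-ary predicate gives |H|^r atoms:
  B: 202^2 = 40804
Total ground atoms: 40804.

40804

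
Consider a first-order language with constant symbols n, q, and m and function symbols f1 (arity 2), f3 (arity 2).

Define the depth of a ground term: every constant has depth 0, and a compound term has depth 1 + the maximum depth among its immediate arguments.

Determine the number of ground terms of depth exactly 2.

864

Count level by level. With function symbols f1/2, f3/2, the terms of depth ≤ k are the 3 constants together with each function applied to depth-≤(k−1) tuples, so N_k = 3 + N_{k-1}^2 + N_{k-1}^2.
N_0 = 3
N_1 = 3 + 3^2 + 3^2 = 21
N_2 = 3 + 21^2 + 21^2 = 885
Terms of depth exactly 2: N_2 − N_1 = 885 − 21 = 864.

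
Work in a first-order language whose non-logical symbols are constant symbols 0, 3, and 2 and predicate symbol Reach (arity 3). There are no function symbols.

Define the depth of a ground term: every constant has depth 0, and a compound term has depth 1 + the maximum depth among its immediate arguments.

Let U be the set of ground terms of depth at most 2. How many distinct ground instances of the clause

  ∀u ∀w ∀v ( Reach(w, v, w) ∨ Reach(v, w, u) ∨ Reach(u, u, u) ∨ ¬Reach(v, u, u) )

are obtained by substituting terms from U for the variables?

27

Ground terms of depth ≤ 2:
  With no function symbols every ground term is a constant, so there are exactly 3 ground terms at every depth bound.
  N_0 = 3
  N_1 = 3
  N_2 = 3
  Explicitly: 0, 3, 2.
So there are 3 ground terms available for substitution.
Each of u, w, v ranges independently over the available ground terms, and distinct assignments produce distinct instances.
Number of ground instances = 3^3 = 27.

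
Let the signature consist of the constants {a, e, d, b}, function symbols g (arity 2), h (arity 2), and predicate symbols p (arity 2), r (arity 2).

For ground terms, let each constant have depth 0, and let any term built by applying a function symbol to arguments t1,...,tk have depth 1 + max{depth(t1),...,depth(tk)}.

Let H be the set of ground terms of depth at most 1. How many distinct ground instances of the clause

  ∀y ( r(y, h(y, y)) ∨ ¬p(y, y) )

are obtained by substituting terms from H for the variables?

Ground terms of depth ≤ 1:
  Let N_k count ground terms of depth at most k. Each non-constant term of depth ≤ k is some function symbol applied to depth-≤(k−1) arguments, giving N_k = 4 + N_{k-1}^2 + N_{k-1}^2.
  N_0 = 4
  N_1 = 4 + 4^2 + 4^2 = 36
So there are 36 ground terms available for substitution.
The variable y ranges independently over the available ground terms, and distinct assignments produce distinct instances.
Number of ground instances = 36.

36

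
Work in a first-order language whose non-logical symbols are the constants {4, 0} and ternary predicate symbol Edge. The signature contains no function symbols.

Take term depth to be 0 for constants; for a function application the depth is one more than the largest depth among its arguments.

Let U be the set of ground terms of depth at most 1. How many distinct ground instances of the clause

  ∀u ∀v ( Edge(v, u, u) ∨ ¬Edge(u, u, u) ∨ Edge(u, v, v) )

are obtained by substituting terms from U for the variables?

4

Ground terms of depth ≤ 1:
  With no function symbols every ground term is a constant, so there are exactly 2 ground terms at every depth bound.
  N_0 = 2
  N_1 = 2
So there are 2 ground terms available for substitution.
The body mentions every one of the 2 quantified variables; since ground terms form a free algebra, no two substitutions collapse to the same formula.
Number of ground instances = 2^2 = 4.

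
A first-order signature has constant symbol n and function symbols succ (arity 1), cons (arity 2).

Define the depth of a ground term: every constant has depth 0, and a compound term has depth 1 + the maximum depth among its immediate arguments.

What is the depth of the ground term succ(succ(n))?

2

depth(succ(n)) = 1 + depth(n) = 1 + 0 = 1
depth(succ(succ(n))) = 1 + depth(succ(n)) = 1 + 1 = 2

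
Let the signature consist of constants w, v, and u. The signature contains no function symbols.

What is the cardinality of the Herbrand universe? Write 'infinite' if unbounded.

There are no function symbols, so every ground term is one of the 3 constants.
The Herbrand universe is {w, v, u}, which is finite with 3 elements.

3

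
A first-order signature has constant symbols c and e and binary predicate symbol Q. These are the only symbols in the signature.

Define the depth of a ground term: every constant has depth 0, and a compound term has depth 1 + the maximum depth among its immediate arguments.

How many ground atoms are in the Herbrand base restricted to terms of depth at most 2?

4

First count ground terms of depth ≤ 2.
With no function symbols every ground term is a constant, so there are exactly 2 ground terms at every depth bound.
N_0 = 2
N_1 = 2
N_2 = 2
Explicitly: c, e.
So |H| = 2.
For each predicate symbol, the number of ground atoms is |H| raised to its arity; summing:
  Q: 2^2 = 4
Total ground atoms: 4.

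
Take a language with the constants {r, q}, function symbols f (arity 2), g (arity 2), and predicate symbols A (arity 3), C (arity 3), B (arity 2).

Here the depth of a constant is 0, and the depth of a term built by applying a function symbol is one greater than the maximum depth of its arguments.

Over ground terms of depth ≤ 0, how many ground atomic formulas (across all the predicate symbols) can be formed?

First count ground terms of depth ≤ 0.
Let N_k count ground terms of depth at most k. Each non-constant term of depth ≤ k is some function symbol applied to depth-≤(k−1) arguments, giving N_k = 2 + N_{k-1}^2 + N_{k-1}^2.
N_0 = 2
Explicitly: r, q.
So |H| = 2.
A ground atom is a predicate applied to a tuple of terms from H, so the count is the sum over predicates of |H|^arity:
  A: 2^3 = 8;  C: 2^3 = 8;  B: 2^2 = 4
Total ground atoms: 8 + 8 + 4 = 20.

20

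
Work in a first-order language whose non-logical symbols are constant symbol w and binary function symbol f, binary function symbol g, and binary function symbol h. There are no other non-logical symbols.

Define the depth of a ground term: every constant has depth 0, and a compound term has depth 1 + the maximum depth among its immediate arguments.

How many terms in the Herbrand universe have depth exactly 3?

7155

Write N_k for the number of ground terms of depth ≤ k. A term of depth ≤ k is either a constant or a function symbol applied to arguments of depth ≤ k−1, so N_k = 1 + N_{k-1}^2 + N_{k-1}^2 + N_{k-1}^2.
N_0 = 1
N_1 = 1 + 1^2 + 1^2 + 1^2 = 4
N_2 = 1 + 4^2 + 4^2 + 4^2 = 49
N_3 = 1 + 49^2 + 49^2 + 49^2 = 7204
Terms of depth exactly 3: N_3 − N_2 = 7204 − 49 = 7155.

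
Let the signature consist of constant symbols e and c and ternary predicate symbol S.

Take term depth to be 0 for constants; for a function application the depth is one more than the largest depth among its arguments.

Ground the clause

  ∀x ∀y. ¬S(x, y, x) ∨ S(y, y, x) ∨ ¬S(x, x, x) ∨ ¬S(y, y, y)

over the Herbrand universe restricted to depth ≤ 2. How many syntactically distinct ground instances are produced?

Ground terms of depth ≤ 2:
  With no function symbols every ground term is a constant, so there are exactly 2 ground terms at every depth bound.
  N_0 = 2
  N_1 = 2
  N_2 = 2
So there are 2 ground terms available for substitution.
The clause has 2 distinct variables (x, y), each appearing in the body. In the free term algebra distinct substitutions yield syntactically distinct ground instances.
Number of ground instances = 2^2 = 4.

4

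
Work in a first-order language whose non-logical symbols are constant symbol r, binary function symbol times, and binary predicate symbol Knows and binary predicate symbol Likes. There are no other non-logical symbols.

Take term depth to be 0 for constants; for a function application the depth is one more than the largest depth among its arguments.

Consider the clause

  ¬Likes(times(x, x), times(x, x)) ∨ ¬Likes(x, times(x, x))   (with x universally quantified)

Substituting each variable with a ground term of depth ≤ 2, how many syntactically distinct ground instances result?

Ground terms of depth ≤ 2:
  Let N_k count ground terms of depth at most k. Each non-constant term of depth ≤ k is some function symbol applied to depth-≤(k−1) arguments, giving N_k = 1 + N_{k-1}^2.
  N_0 = 1
  N_1 = 1 + 1^2 = 2
  N_2 = 1 + 2^2 = 5
  Explicitly: r, times(r, r), times(r, times(r, r)), times(times(r, r), r), times(times(r, r), times(r, r)).
So there are 5 ground terms available for substitution.
The body mentions the single quantified variable x; since ground terms form a free algebra, no two substitutions collapse to the same formula.
Number of ground instances = 5.

5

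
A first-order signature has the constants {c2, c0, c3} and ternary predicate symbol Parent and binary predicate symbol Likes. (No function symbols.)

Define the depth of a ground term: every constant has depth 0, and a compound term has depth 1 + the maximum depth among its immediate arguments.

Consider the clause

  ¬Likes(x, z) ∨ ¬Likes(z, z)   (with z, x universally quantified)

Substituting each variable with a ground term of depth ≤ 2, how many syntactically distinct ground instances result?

Ground terms of depth ≤ 2:
  With no function symbols every ground term is a constant, so there are exactly 3 ground terms at every depth bound.
  N_0 = 3
  N_1 = 3
  N_2 = 3
  Explicitly: c2, c0, c3.
So there are 3 ground terms available for substitution.
There are 2 variables to instantiate (z, x), each occurring in at least one literal, so different choices give different ground instances.
Number of ground instances = 3^2 = 9.

9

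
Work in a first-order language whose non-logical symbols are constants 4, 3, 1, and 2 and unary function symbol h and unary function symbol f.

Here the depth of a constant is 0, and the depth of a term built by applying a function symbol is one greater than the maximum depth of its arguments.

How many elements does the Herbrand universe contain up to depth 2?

28

Count level by level. With function symbols h/1, f/1, the terms of depth ≤ k are the 4 constants together with each function applied to depth-≤(k−1) tuples, so N_k = 4 + N_{k-1} + N_{k-1}.
N_0 = 4
N_1 = 4 + 4 + 4 = 12
N_2 = 4 + 12 + 12 = 28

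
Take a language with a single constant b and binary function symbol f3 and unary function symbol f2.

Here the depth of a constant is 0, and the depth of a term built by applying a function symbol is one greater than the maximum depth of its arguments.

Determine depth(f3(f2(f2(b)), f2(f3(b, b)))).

3

depth(f2(b)) = 1 + depth(b) = 1 + 0 = 1
depth(f2(f2(b))) = 1 + depth(f2(b)) = 1 + 1 = 2
depth(f3(b, b)) = 1 + max(0, 0) = 1
depth(f2(f3(b, b))) = 1 + depth(f3(b, b)) = 1 + 1 = 2
depth(f3(f2(f2(b)), f2(f3(b, b)))) = 1 + max(2, 2) = 3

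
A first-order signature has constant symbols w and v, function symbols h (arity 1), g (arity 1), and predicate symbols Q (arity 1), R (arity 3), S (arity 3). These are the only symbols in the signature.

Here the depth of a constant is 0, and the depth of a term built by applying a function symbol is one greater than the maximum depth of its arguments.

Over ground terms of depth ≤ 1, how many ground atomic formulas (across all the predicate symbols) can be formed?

First count ground terms of depth ≤ 1.
Let N_k count ground terms of depth at most k. Each non-constant term of depth ≤ k is some function symbol applied to depth-≤(k−1) arguments, giving N_k = 2 + N_{k-1} + N_{k-1}.
N_0 = 2
N_1 = 2 + 2 + 2 = 6
Explicitly: w, v, h(w), h(v), g(w), g(v).
So |H| = 6.
For each predicate symbol, the number of ground atoms is |H| raised to its arity; summing:
  Q: 6;  R: 6^3 = 216;  S: 6^3 = 216
Total ground atoms: 6 + 216 + 216 = 438.

438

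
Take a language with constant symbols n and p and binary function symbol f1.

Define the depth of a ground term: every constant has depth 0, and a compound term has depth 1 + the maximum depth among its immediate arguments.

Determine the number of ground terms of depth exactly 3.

If N_k denotes the number of depth-≤k ground terms, the 2 constants give N_0 = 2, and each function symbol of arity r contributes N_{k-1}^r new terms at level k: N_k = 2 + N_{k-1}^2.
N_0 = 2
N_1 = 2 + 2^2 = 6
N_2 = 2 + 6^2 = 38
N_3 = 2 + 38^2 = 1446
Terms of depth exactly 3: N_3 − N_2 = 1446 − 38 = 1408.

1408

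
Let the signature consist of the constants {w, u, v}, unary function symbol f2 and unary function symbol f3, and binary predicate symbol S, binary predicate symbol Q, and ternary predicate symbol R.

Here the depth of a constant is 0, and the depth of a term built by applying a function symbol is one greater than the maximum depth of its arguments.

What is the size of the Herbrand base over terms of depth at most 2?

10143

First count ground terms of depth ≤ 2.
Write N_k for the number of ground terms of depth ≤ k. A term of depth ≤ k is either a constant or a function symbol applied to arguments of depth ≤ k−1, so N_k = 3 + N_{k-1} + N_{k-1}.
N_0 = 3
N_1 = 3 + 3 + 3 = 9
N_2 = 3 + 9 + 9 = 21
So |H| = 21.
For each predicate symbol, the number of ground atoms is |H| raised to its arity; summing:
  S: 21^2 = 441;  Q: 21^2 = 441;  R: 21^3 = 9261
Total ground atoms: 441 + 441 + 9261 = 10143.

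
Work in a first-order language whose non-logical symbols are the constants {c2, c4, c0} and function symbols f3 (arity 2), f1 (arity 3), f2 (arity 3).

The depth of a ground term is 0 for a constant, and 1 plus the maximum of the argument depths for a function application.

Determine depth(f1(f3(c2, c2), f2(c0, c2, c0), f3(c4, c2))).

depth(f3(c2, c2)) = 1 + max(0, 0) = 1
depth(f2(c0, c2, c0)) = 1 + max(0, 0, 0) = 1
depth(f3(c4, c2)) = 1 + max(0, 0) = 1
depth(f1(f3(c2, c2), f2(c0, c2, c0), f3(c4, c2))) = 1 + max(1, 1, 1) = 2

2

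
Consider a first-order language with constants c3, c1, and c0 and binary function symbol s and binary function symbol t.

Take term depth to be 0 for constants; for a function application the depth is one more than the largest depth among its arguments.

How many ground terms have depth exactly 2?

Let N_k count ground terms of depth at most k. Each non-constant term of depth ≤ k is some function symbol applied to depth-≤(k−1) arguments, giving N_k = 3 + N_{k-1}^2 + N_{k-1}^2.
N_0 = 3
N_1 = 3 + 3^2 + 3^2 = 21
N_2 = 3 + 21^2 + 21^2 = 885
Terms of depth exactly 2: N_2 − N_1 = 885 − 21 = 864.

864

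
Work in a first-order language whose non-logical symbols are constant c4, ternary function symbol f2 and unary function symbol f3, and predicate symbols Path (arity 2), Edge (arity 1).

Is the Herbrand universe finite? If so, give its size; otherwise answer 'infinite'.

infinite

The signature has at least one function symbol (f2, arity 3) and at least one constant (c4).
Iterating f2 gives infinitely many distinct ground terms: c4, f2(c4, c4, c4), f2(f2(c4, c4, c4), f2(c4, c4, c4), f2(c4, c4, c4)), ...
So the Herbrand universe is infinite.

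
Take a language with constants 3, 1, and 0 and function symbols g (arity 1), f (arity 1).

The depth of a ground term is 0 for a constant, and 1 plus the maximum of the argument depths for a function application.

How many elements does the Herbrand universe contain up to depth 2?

21

Let N_k = |{terms of depth ≤ k}|. Then N_0 = 3 and N_k = 3 + N_{k-1} + N_{k-1} for k ≥ 1 (one summand per function symbol, arity giving the exponent).
N_0 = 3
N_1 = 3 + 3 + 3 = 9
N_2 = 3 + 9 + 9 = 21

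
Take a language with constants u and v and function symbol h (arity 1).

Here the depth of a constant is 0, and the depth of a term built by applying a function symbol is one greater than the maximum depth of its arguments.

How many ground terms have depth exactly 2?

2

Write N_k for the number of ground terms of depth ≤ k. A term of depth ≤ k is either a constant or a function symbol applied to arguments of depth ≤ k−1, so N_k = 2 + N_{k-1}.
N_0 = 2
N_1 = 2 + 2 = 4
N_2 = 2 + 4 = 6
Terms of depth exactly 2: N_2 − N_1 = 6 − 4 = 2.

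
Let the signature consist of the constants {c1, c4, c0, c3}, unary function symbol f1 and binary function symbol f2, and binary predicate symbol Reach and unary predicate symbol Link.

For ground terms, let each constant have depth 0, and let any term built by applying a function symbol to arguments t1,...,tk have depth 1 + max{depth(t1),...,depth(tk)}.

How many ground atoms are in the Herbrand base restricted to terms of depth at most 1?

600

First count ground terms of depth ≤ 1.
Count level by level. With function symbols f1/1, f2/2, the terms of depth ≤ k are the 4 constants together with each function applied to depth-≤(k−1) tuples, so N_k = 4 + N_{k-1} + N_{k-1}^2.
N_0 = 4
N_1 = 4 + 4 + 4^2 = 24
So |H| = 24.
Ground atoms are formed by filling each argument slot of a predicate with a term from H, so an r-ary predicate gives |H|^r atoms:
  Reach: 24^2 = 576;  Link: 24
Total ground atoms: 576 + 24 = 600.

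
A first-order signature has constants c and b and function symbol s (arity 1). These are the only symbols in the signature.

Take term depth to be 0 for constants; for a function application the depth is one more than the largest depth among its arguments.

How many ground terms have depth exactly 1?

2

Count level by level. With function symbols s/1, the terms of depth ≤ k are the 2 constants together with each function applied to depth-≤(k−1) tuples, so N_k = 2 + N_{k-1}.
N_0 = 2
N_1 = 2 + 2 = 4
Terms of depth exactly 1: N_1 − N_0 = 4 − 2 = 2.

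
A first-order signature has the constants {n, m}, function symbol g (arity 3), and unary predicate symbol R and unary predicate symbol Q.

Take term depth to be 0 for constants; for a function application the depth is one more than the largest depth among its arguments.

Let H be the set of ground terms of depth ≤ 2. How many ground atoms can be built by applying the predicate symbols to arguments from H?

2004

First count ground terms of depth ≤ 2.
Let N_k = |{terms of depth ≤ k}|. Then N_0 = 2 and N_k = 2 + N_{k-1}^3 for k ≥ 1 (one summand per function symbol, arity giving the exponent).
N_0 = 2
N_1 = 2 + 2^3 = 10
N_2 = 2 + 10^3 = 1002
So |H| = 1002.
Ground atoms are formed by filling each argument slot of a predicate with a term from H, so an r-ary predicate gives |H|^r atoms:
  R: 1002;  Q: 1002
Total ground atoms: 1002 + 1002 = 2004.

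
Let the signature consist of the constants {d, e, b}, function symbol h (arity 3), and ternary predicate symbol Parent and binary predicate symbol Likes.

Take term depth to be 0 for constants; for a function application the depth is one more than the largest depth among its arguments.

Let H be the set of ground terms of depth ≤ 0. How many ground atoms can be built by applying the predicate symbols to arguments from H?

36

First count ground terms of depth ≤ 0.
Let N_k = |{terms of depth ≤ k}|. Then N_0 = 3 and N_k = 3 + N_{k-1}^3 for k ≥ 1 (one summand per function symbol, arity giving the exponent).
N_0 = 3
Explicitly: d, e, b.
So |H| = 3.
Each predicate of arity r yields |H|^r ground atoms (one per choice of an r-tuple from H):
  Parent: 3^3 = 27;  Likes: 3^2 = 9
Total ground atoms: 27 + 9 = 36.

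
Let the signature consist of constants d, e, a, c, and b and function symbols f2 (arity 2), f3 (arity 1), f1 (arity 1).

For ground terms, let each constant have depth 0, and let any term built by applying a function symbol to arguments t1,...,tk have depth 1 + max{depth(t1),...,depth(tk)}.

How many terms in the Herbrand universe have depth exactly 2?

1645

Count level by level. With function symbols f2/2, f3/1, f1/1, the terms of depth ≤ k are the 5 constants together with each function applied to depth-≤(k−1) tuples, so N_k = 5 + N_{k-1}^2 + N_{k-1} + N_{k-1}.
N_0 = 5
N_1 = 5 + 5^2 + 5 + 5 = 40
N_2 = 5 + 40^2 + 40 + 40 = 1685
Terms of depth exactly 2: N_2 − N_1 = 1685 − 40 = 1645.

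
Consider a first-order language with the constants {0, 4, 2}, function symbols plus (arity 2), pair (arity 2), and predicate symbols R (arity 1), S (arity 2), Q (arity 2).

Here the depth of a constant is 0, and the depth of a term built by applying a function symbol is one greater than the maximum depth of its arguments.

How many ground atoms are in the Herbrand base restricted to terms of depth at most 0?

21

First count ground terms of depth ≤ 0.
Count level by level. With function symbols plus/2, pair/2, the terms of depth ≤ k are the 3 constants together with each function applied to depth-≤(k−1) tuples, so N_k = 3 + N_{k-1}^2 + N_{k-1}^2.
N_0 = 3
So |H| = 3.
For each predicate symbol, the number of ground atoms is |H| raised to its arity; summing:
  R: 3;  S: 3^2 = 9;  Q: 3^2 = 9
Total ground atoms: 3 + 9 + 9 = 21.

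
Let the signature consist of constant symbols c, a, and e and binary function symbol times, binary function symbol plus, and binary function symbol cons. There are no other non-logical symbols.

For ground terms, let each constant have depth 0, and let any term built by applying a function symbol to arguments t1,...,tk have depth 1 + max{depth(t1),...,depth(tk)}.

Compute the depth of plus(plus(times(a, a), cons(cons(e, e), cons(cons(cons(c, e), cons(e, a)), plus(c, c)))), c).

6

depth(times(a, a)) = 1 + max(0, 0) = 1
depth(cons(e, e)) = 1 + max(0, 0) = 1
depth(cons(c, e)) = 1 + max(0, 0) = 1
depth(cons(e, a)) = 1 + max(0, 0) = 1
depth(cons(cons(c, e), cons(e, a))) = 1 + max(1, 1) = 2
depth(plus(c, c)) = 1 + max(0, 0) = 1
depth(cons(cons(cons(c, e), cons(e, a)), plus(c, c))) = 1 + max(2, 1) = 3
depth(cons(cons(e, e), cons(cons(cons(c, e), cons(e, a)), plus(c, c)))) = 1 + max(1, 3) = 4
depth(plus(times(a, a), cons(cons(e, e), cons(cons(cons(c, e), cons(e, a)), plus(c, c))))) = 1 + max(1, 4) = 5
depth(plus(plus(times(a, a), cons(cons(e, e), cons(cons(cons(c, e), cons(e, a)), plus(c, c)))), c)) = 1 + max(5, 0) = 6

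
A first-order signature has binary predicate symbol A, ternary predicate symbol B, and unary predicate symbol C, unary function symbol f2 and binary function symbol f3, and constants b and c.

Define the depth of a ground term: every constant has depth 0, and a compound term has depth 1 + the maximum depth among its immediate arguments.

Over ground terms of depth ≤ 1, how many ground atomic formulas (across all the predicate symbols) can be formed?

First count ground terms of depth ≤ 1.
Write N_k for the number of ground terms of depth ≤ k. A term of depth ≤ k is either a constant or a function symbol applied to arguments of depth ≤ k−1, so N_k = 2 + N_{k-1} + N_{k-1}^2.
N_0 = 2
N_1 = 2 + 2 + 2^2 = 8
So |H| = 8.
For each predicate symbol, the number of ground atoms is |H| raised to its arity; summing:
  A: 8^2 = 64;  B: 8^3 = 512;  C: 8
Total ground atoms: 64 + 512 + 8 = 584.

584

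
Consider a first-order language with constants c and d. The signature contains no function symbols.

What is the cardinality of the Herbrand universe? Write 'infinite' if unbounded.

There are no function symbols, so every ground term is one of the 2 constants.
The Herbrand universe is {c, d}, which is finite with 2 elements.

2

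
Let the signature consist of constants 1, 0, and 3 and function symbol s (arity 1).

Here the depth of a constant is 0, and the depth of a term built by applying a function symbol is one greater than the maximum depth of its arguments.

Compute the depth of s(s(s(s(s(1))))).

depth(s(1)) = 1 + depth(1) = 1 + 0 = 1
depth(s(s(1))) = 1 + depth(s(1)) = 1 + 1 = 2
depth(s(s(s(1)))) = 1 + depth(s(s(1))) = 1 + 2 = 3
depth(s(s(s(s(1))))) = 1 + depth(s(s(s(1)))) = 1 + 3 = 4
depth(s(s(s(s(s(1)))))) = 1 + depth(s(s(s(s(1))))) = 1 + 4 = 5

5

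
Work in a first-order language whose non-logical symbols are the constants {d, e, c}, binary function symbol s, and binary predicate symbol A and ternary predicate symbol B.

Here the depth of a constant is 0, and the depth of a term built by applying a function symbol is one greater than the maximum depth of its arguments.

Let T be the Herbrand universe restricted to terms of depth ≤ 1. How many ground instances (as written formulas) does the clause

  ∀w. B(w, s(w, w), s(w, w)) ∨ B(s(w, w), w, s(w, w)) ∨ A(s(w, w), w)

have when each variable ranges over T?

Ground terms of depth ≤ 1:
  Let N_k count ground terms of depth at most k. Each non-constant term of depth ≤ k is some function symbol applied to depth-≤(k−1) arguments, giving N_k = 3 + N_{k-1}^2.
  N_0 = 3
  N_1 = 3 + 3^2 = 12
So there are 12 ground terms available for substitution.
The clause has 1 distinct variable (w), which appears in the body. In the free term algebra distinct substitutions yield syntactically distinct ground instances.
Number of ground instances = 12.

12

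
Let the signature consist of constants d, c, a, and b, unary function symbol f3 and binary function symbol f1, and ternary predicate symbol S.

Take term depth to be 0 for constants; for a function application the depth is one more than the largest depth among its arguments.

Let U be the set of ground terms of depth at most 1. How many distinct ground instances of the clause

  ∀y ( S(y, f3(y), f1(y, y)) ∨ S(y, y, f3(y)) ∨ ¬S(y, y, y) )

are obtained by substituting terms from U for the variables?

24

Ground terms of depth ≤ 1:
  Write N_k for the number of ground terms of depth ≤ k. A term of depth ≤ k is either a constant or a function symbol applied to arguments of depth ≤ k−1, so N_k = 4 + N_{k-1} + N_{k-1}^2.
  N_0 = 4
  N_1 = 4 + 4 + 4^2 = 24
So there are 24 ground terms available for substitution.
The clause has 1 distinct variable (y), which appears in the body. In the free term algebra distinct substitutions yield syntactically distinct ground instances.
Number of ground instances = 24.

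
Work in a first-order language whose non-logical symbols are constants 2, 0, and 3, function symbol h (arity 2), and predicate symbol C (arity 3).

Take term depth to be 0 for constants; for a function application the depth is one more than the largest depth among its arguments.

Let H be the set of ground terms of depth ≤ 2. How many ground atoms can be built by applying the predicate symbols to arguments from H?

First count ground terms of depth ≤ 2.
If N_k denotes the number of depth-≤k ground terms, the 3 constants give N_0 = 3, and each function symbol of arity r contributes N_{k-1}^r new terms at level k: N_k = 3 + N_{k-1}^2.
N_0 = 3
N_1 = 3 + 3^2 = 12
N_2 = 3 + 12^2 = 147
So |H| = 147.
Each predicate of arity r yields |H|^r ground atoms (one per choice of an r-tuple from H):
  C: 147^3 = 3176523
Total ground atoms: 3176523.

3176523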